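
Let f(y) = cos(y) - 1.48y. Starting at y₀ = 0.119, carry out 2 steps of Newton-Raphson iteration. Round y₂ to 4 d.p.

f'(y) = -sin(y) - 1.48
y_0 = 0.119000: f = 0.816808, f' = -1.598719 → y_1 = 0.119000 - (0.816808)/(-1.598719) = 0.629914
y_1 = 0.629914: f = -0.124194, f' = -2.069075 → y_2 = 0.629914 - (-0.124194)/(-2.069075) = 0.569890

0.5699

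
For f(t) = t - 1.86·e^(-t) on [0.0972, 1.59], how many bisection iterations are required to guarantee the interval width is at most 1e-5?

Initial width b − a = 1.59 − 0.0972 = 1.492800.
After n steps the width is (b−a)/2^n; need (b−a)/2^n ≤ 1e-5.
So n ≥ log₂(1.492800/1e-5) = log₂(149280.0000) ≈ 17.1877.
Hence n = 18.

18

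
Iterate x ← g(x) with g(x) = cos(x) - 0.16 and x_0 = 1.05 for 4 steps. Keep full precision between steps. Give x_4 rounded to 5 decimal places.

0.69336

x_1 = g(1.050000) = 0.337571
x_2 = g(0.337571) = 0.783562
x_3 = g(0.783562) = 0.548404
x_4 = g(0.548404) = 0.693358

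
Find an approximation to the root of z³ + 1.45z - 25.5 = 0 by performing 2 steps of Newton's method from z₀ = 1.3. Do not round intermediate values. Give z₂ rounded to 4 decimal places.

3.3832

f'(z) = 3z² + 1.45
z_0 = 1.300000: f = -21.418000, f' = 6.520000 → z_1 = 1.300000 - (-21.418000)/(6.520000) = 4.584969
z_1 = 4.584969: f = 77.533173, f' = 64.515831 → z_2 = 4.584969 - (77.533173)/(64.515831) = 3.383200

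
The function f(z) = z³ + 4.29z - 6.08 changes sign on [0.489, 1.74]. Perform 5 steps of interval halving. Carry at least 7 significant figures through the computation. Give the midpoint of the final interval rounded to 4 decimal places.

1.0950

f(0.489000) = -3.865260, f(1.740000) = 6.652624 (opposite signs)
step 1: m = 1.114500, f(m) = 0.085537 > 0 → root in [0.489000, 1.114500]
step 2: m = 0.801750, f(m) = -2.125125 < 0 → root in [0.801750, 1.114500]
step 3: m = 0.958125, f(m) = -1.090082 < 0 → root in [0.958125, 1.114500]
step 4: m = 1.036312, f(m) = -0.521278 < 0 → root in [1.036312, 1.114500]
step 5: m = 1.075406, f(m) = -0.222801 < 0 → root in [1.075406, 1.114500]
Midpoint of [1.075406, 1.114500] = 1.094953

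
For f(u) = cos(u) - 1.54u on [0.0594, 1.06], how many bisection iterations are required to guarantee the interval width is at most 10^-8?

Initial width b − a = 1.06 − 0.0594 = 1.000600.
After n steps the width is (b−a)/2^n; need (b−a)/2^n ≤ 10^-8.
So n ≥ log₂(1.000600/10^-8) = log₂(100060000.0000) ≈ 26.5763.
Hence n = 27.

27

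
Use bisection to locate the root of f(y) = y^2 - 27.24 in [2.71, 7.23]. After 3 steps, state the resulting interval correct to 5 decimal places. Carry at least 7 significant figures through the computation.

f(2.710000) = -19.895900, f(7.230000) = 25.032900 (opposite signs)
step 1: m = 4.970000, f(m) = -2.539100 < 0 → root in [4.970000, 7.230000]
step 2: m = 6.100000, f(m) = 9.970000 > 0 → root in [4.970000, 6.100000]
step 3: m = 5.535000, f(m) = 3.396225 > 0 → root in [4.970000, 5.535000]

[4.97000, 5.53500]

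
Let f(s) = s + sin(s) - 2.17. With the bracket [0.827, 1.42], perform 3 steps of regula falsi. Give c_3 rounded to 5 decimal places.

1.22848

False-position update: c = (a·f(b) − b·f(a))/(f(b) − f(a)); replace the endpoint whose sign matches f(c).
f(0.827000) = -0.607097, f(1.420000) = 0.238652
step 1: c = 1.252668, f(c) = 0.032491 > 0 → new bracket [0.827000, 1.252668]
step 2: c = 1.231044, f(c) = 0.003882 > 0 → new bracket [0.827000, 1.231044]
step 3: c = 1.228477, f(c) = 0.000456 > 0 → new bracket [0.827000, 1.228477]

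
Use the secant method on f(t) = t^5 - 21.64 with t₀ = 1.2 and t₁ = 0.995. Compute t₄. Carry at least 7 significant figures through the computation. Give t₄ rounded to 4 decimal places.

1.1389

f(t_0) = -19.151680, f(t_1) = -20.664751
t_2 = 0.995000 - (-20.664751)·(0.995000 - 1.200000)/(-20.664751 - (-19.151680)) = 3.794785; f(t_2) = 765.289470
t_3 = 3.794785 - (765.289470)·(3.794785 - 0.995000)/(765.289470 - (-20.664751)) = 1.068614; f(t_3) = -20.246512
t_4 = 1.068614 - (-20.246512)·(1.068614 - 3.794785)/(-20.246512 - (765.289470)) = 1.138878; f(t_4) = -19.724040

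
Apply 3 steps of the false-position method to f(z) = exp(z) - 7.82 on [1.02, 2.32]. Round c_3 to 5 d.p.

2.05424

False-position update: c = (a·f(b) − b·f(a))/(f(b) − f(a)); replace the endpoint whose sign matches f(c).
f(1.020000) = -5.046805, f(2.320000) = 2.355674
step 1: c = 1.906304, f(c) = -1.091825 < 0 → new bracket [1.906304, 2.320000]
step 2: c = 2.037322, f(c) = -0.149961 < 0 → new bracket [2.037322, 2.320000]
step 3: c = 2.054240, f(c) = -0.019094 < 0 → new bracket [2.054240, 2.320000]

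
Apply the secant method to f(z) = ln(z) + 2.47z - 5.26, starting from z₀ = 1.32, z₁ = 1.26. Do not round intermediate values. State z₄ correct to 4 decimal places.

1.8750

f(z_0) = -1.721968, f(z_1) = -1.916688
z_2 = 1.260000 - (-1.916688)·(1.260000 - 1.320000)/(-1.916688 - (-1.721968)) = 1.850598; f(z_2) = -0.073513
z_3 = 1.850598 - (-0.073513)·(1.850598 - 1.260000)/(-0.073513 - (-1.916688)) = 1.874154; f(z_3) = -0.002683
z_4 = 1.874154 - (-0.002683)·(1.874154 - 1.850598)/(-0.002683 - (-0.073513)) = 1.875046; f(z_4) = -0.000003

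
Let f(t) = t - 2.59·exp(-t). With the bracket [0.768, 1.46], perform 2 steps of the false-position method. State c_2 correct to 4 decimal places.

False-position update: c = (a·f(b) − b·f(a))/(f(b) − f(a)); replace the endpoint whose sign matches f(c).
f(0.768000) = -0.433605, f(1.460000) = 0.858508
step 1: c = 1.000220, f(c) = 0.047622 > 0 → new bracket [0.768000, 1.000220]
step 2: c = 0.977240, f(c) = 0.002497 > 0 → new bracket [0.768000, 0.977240]

0.9772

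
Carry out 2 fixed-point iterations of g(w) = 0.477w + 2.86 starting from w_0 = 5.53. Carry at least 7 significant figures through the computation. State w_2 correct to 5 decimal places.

5.48246

w_1 = g(5.530000) = 5.497810
w_2 = g(5.497810) = 5.482455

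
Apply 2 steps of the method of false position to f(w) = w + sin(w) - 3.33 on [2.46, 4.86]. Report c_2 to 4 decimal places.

f(2.460000) = -0.239969, f(4.860000) = 0.540875
step 1: c = 3.197569, f(c) = -0.188378 < 0 → new bracket [3.197569, 4.860000]
step 2: c = 3.627003, f(c) = -0.169568 < 0 → new bracket [3.627003, 4.860000]

3.6270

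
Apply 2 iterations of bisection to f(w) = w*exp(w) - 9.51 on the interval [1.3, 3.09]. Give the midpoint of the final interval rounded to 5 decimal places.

1.52375

f(1.300000) = -4.739914, f(3.090000) = 58.399171 (opposite signs)
step 1: m = 2.195000, f(m) = 10.201102 > 0 → root in [1.300000, 2.195000]
step 2: m = 1.747500, f(m) = 0.521059 > 0 → root in [1.300000, 1.747500]
Midpoint of [1.300000, 1.747500] = 1.523750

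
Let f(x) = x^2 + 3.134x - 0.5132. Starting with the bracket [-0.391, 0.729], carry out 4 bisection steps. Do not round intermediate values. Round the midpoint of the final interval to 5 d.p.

0.13400

f(-0.391000) = -1.585713, f(0.729000) = 2.302927 (opposite signs)
step 1: m = 0.169000, f(m) = 0.045007 > 0 → root in [-0.391000, 0.169000]
step 2: m = -0.111000, f(m) = -0.848753 < 0 → root in [-0.111000, 0.169000]
step 3: m = 0.029000, f(m) = -0.421473 < 0 → root in [0.029000, 0.169000]
step 4: m = 0.099000, f(m) = -0.193133 < 0 → root in [0.099000, 0.169000]
Midpoint of [0.099000, 0.169000] = 0.134000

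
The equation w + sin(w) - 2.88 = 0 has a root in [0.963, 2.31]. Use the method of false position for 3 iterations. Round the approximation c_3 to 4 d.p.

f(0.963000) = -1.096092, f(2.310000) = 0.169005
step 1: c = 2.130053, f(c) = 0.097703 > 0 → new bracket [0.963000, 2.130053]
step 2: c = 2.034539, f(c) = 0.048924 > 0 → new bracket [0.963000, 2.034539]
step 3: c = 1.988755, f(c) = 0.022674 > 0 → new bracket [0.963000, 1.988755]

1.9888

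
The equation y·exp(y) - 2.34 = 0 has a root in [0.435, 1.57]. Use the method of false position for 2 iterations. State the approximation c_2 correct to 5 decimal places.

False-position update: c = (a·f(b) − b·f(a))/(f(b) − f(a)); replace the endpoint whose sign matches f(c).
f(0.435000) = -1.667941, f(1.570000) = 5.206438
step 1: c = 0.710387, f(c) = -0.894520 < 0 → new bracket [0.710387, 1.570000]
step 2: c = 0.836423, f(c) = -0.409455 < 0 → new bracket [0.836423, 1.570000]

0.83642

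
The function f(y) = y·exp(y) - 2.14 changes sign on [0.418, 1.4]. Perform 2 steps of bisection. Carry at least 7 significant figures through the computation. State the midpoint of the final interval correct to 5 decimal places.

0.78625

f(0.418000) = -1.505091, f(1.400000) = 3.537280 (opposite signs)
step 1: m = 0.909000, f(m) = 0.115992 > 0 → root in [0.418000, 0.909000]
step 2: m = 0.663500, f(m) = -0.851764 < 0 → root in [0.663500, 0.909000]
Midpoint of [0.663500, 0.909000] = 0.786250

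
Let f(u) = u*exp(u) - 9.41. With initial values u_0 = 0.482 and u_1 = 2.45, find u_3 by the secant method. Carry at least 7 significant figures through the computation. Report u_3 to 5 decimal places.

1.42709

f(u_0) = -8.629493, f(u_1) = 18.981449
u_2 = 2.450000 - (18.981449)·(2.450000 - 0.482000)/(18.981449 - (-8.629493)) = 1.097076; f(u_2) = -6.123821
u_3 = 1.097076 - (-6.123821)·(1.097076 - 2.450000)/(-6.123821 - (18.981449)) = 1.427089; f(u_3) = -3.463955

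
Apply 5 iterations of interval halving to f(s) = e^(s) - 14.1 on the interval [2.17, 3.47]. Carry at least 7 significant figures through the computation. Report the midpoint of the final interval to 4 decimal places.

2.6372

f(2.170000) = -5.341716, f(3.470000) = 18.036742 (opposite signs)
step 1: m = 2.820000, f(m) = 2.676851 > 0 → root in [2.170000, 2.820000]
step 2: m = 2.495000, f(m) = -1.978266 < 0 → root in [2.495000, 2.820000]
step 3: m = 2.657500, f(m) = 0.160593 > 0 → root in [2.495000, 2.657500]
step 4: m = 2.576250, f(m) = -0.952258 < 0 → root in [2.576250, 2.657500]
step 5: m = 2.616875, f(m) = -0.407134 < 0 → root in [2.616875, 2.657500]
Midpoint of [2.616875, 2.657500] = 2.637188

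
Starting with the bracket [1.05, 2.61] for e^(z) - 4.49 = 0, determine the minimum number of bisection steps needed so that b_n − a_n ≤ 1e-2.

8

Initial width b − a = 2.61 − 1.05 = 1.560000.
After n steps the width is (b−a)/2^n; need (b−a)/2^n ≤ 1e-2.
So n ≥ log₂(1.560000/1e-2) = log₂(156.0000) ≈ 7.2854.
Hence n = 8.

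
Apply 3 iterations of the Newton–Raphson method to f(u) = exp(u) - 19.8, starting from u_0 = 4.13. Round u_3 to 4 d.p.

Newton update: u ← u − f(u)/f'(u).
f'(u) = exp(u)
u_0 = 4.130000: f = 42.377923, f' = 62.177923 → u_1 = 4.130000 - (42.377923)/(62.177923) = 3.448441
u_1 = 3.448441: f = 11.651321, f' = 31.451321 → u_2 = 3.448441 - (11.651321)/(31.451321) = 3.077985
u_2 = 3.077985: f = 1.914610, f' = 21.714610 → u_3 = 3.077985 - (1.914610)/(21.714610) = 2.989814

2.9898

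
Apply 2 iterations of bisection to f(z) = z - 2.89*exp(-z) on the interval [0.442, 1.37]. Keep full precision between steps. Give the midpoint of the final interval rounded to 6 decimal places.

1.022000

f(0.442000) = -1.415546, f(1.370000) = 0.635631 (opposite signs)
step 1: m = 0.906000, f(m) = -0.261958 < 0 → root in [0.906000, 1.370000]
step 2: m = 1.138000, f(m) = 0.211873 > 0 → root in [0.906000, 1.138000]
Midpoint of [0.906000, 1.138000] = 1.022000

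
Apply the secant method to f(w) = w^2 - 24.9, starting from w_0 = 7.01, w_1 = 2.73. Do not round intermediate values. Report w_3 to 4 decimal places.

5.1361

f(w_0) = 24.240100, f(w_1) = -17.447100
w_2 = 2.730000 - (-17.447100)·(2.730000 - 7.010000)/(-17.447100 - (24.240100)) = 4.521283; f(w_2) = -4.457997
w_3 = 4.521283 - (-4.457997)·(4.521283 - 2.730000)/(-4.457997 - (-17.447100)) = 5.136071; f(w_3) = 1.479222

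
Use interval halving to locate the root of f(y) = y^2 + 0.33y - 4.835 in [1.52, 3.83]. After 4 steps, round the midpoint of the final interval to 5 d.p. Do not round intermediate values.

f(1.520000) = -2.023000, f(3.830000) = 11.097800 (opposite signs)
step 1: m = 2.675000, f(m) = 3.203375 > 0 → root in [1.520000, 2.675000]
step 2: m = 2.097500, f(m) = 0.256681 > 0 → root in [1.520000, 2.097500]
step 3: m = 1.808750, f(m) = -0.966536 < 0 → root in [1.808750, 2.097500]
step 4: m = 1.953125, f(m) = -0.375771 < 0 → root in [1.953125, 2.097500]
Midpoint of [1.953125, 2.097500] = 2.025313

2.02531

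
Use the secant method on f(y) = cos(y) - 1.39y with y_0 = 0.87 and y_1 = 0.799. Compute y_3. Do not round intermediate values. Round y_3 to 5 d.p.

0.59594

f(y_0) = -0.564473, f(y_1) = -0.413186
y_2 = 0.799000 - (-0.413186)·(0.799000 - 0.870000)/(-0.413186 - (-0.564473)) = 0.605089; f(y_2) = -0.018622
y_3 = 0.605089 - (-0.018622)·(0.605089 - 0.799000)/(-0.018622 - (-0.413186)) = 0.595937; f(y_3) = -0.000729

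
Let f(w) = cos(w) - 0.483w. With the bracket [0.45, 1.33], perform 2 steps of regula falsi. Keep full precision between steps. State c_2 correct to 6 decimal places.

1.041137

False-position update: c = (a·f(b) − b·f(a))/(f(b) − f(a)); replace the endpoint whose sign matches f(c).
f(0.450000) = 0.683097, f(1.330000) = -0.403914
step 1: c = 1.003008, f(c) = 0.053316 > 0 → new bracket [1.003008, 1.330000]
step 2: c = 1.041137, f(c) = 0.002370 > 0 → new bracket [1.041137, 1.330000]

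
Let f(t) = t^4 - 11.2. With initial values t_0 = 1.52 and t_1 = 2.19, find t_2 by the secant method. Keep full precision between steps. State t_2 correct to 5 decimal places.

f(t_0) = -5.862052, f(t_1) = 11.802575
t_2 = 2.190000 - (11.802575)·(2.190000 - 1.520000)/(11.802575 - (-5.862052)) = 1.742341; f(t_2) = -1.984204

1.74234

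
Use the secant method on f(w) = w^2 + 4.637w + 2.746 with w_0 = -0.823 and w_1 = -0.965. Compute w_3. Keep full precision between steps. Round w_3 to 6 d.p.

f(w_0) = -0.392922, f(w_1) = -0.797480
w_2 = -0.965000 - (-0.797480)·(-0.965000 - -0.823000)/(-0.797480 - (-0.392922)) = -0.685084; f(w_2) = 0.038605
w_3 = -0.685084 - (0.038605)·(-0.685084 - -0.965000)/(0.038605 - (-0.797480)) = -0.698009; f(w_3) = -0.003451

-0.698009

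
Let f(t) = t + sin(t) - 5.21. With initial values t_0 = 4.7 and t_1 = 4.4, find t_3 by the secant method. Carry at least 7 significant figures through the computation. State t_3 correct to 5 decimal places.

5.53247

f(t_0) = -1.509923, f(t_1) = -1.761602
t_2 = 4.400000 - (-1.761602)·(4.400000 - 4.700000)/(-1.761602 - (-1.509923)) = 6.499822; f(t_2) = 1.504767
t_3 = 6.499822 - (1.504767)·(6.499822 - 4.400000)/(1.504767 - (-1.761602)) = 5.532465; f(t_3) = -0.359700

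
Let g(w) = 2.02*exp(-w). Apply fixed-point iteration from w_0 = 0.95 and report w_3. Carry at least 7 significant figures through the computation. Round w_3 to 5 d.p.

w_1 = g(0.950000) = 0.781217
w_2 = g(0.781217) = 0.924854
w_3 = g(0.924854) = 0.801110

0.80111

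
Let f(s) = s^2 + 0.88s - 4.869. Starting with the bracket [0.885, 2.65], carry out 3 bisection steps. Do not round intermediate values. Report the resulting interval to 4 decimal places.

[1.7675, 1.9881]

f(0.885000) = -3.306975, f(2.650000) = 4.485500 (opposite signs)
step 1: m = 1.767500, f(m) = -0.189544 < 0 → root in [1.767500, 2.650000]
step 2: m = 2.208750, f(m) = 1.953277 > 0 → root in [1.767500, 2.208750]
step 3: m = 1.988125, f(m) = 0.833191 > 0 → root in [1.767500, 1.988125]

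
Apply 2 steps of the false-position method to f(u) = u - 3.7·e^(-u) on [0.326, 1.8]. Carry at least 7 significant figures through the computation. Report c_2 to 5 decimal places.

1.19322

False-position update: c = (a·f(b) − b·f(a))/(f(b) − f(a)); replace the endpoint whose sign matches f(c).
f(0.326000) = -2.344679, f(1.800000) = 1.188394
step 1: c = 1.304201, f(c) = 0.300061 > 0 → new bracket [0.326000, 1.304201]
step 2: c = 1.193219, f(c) = 0.071217 > 0 → new bracket [0.326000, 1.193219]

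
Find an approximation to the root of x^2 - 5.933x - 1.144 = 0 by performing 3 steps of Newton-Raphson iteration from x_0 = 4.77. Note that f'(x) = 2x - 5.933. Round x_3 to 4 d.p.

x_0 = 4.770000: f = -6.691510, f' = 3.607000 → x_1 = 4.770000 - (-6.691510)/(3.607000) = 6.625146
x_1 = 6.625146: f = 3.441565, f' = 7.317291 → x_2 = 6.625146 - (3.441565)/(7.317291) = 6.154812
x_2 = 6.154812: f = 0.221213, f' = 6.376625 → x_3 = 6.154812 - (0.221213)/(6.376625) = 6.120121

6.1201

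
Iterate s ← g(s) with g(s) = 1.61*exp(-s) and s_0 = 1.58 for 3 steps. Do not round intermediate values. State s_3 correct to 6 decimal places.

s_1 = g(1.580000) = 0.331620
s_2 = g(0.331620) = 1.155594
s_3 = g(1.155594) = 0.506942

0.506942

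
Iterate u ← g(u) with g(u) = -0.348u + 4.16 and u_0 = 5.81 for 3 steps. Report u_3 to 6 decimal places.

u_1 = g(5.810000) = 2.138120
u_2 = g(2.138120) = 3.415934
u_3 = g(3.415934) = 2.971255

2.971255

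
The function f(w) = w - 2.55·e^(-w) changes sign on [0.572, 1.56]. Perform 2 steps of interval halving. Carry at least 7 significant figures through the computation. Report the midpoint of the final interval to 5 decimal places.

f(0.572000) = -0.867209, f(1.560000) = 1.024153 (opposite signs)
step 1: m = 1.066000, f(m) = 0.187823 > 0 → root in [0.572000, 1.066000]
step 2: m = 0.819000, f(m) = -0.305224 < 0 → root in [0.819000, 1.066000]
Midpoint of [0.819000, 1.066000] = 0.942500

0.94250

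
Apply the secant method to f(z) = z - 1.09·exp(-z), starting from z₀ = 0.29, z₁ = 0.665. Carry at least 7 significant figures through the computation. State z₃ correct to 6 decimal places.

0.598828

f(z_0) = -0.525607, f(z_1) = 0.104442
z_2 = 0.665000 - (0.104442)·(0.665000 - 0.290000)/(0.104442 - (-0.525607)) = 0.602837; f(z_2) = 0.006327
z_3 = 0.602837 - (0.006327)·(0.602837 - 0.665000)/(0.006327 - (0.104442)) = 0.598828; f(z_3) = -0.000078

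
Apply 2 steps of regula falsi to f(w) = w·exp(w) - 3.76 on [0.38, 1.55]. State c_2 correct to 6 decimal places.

f(0.380000) = -3.204332, f(1.550000) = 3.542779
step 1: c = 0.935655, f(c) = -1.375124 < 0 → new bracket [0.935655, 1.550000]
step 2: c = 1.107436, f(c) = -0.408248 < 0 → new bracket [1.107436, 1.550000]

1.107436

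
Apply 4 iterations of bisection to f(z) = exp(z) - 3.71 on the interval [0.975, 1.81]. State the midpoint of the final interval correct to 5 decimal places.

f(0.975000) = -1.058833, f(1.810000) = 2.400447 (opposite signs)
step 1: m = 1.392500, f(m) = 0.314900 > 0 → root in [0.975000, 1.392500]
step 2: m = 1.183750, f(m) = -0.443399 < 0 → root in [1.183750, 1.392500]
step 3: m = 1.288125, f(m) = -0.084019 < 0 → root in [1.288125, 1.392500]
step 4: m = 1.340313, f(m) = 0.110237 > 0 → root in [1.288125, 1.340313]
Midpoint of [1.288125, 1.340313] = 1.314219

1.31422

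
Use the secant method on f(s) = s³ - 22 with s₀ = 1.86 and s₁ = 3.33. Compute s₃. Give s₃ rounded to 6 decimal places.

f(s_0) = -15.565144, f(s_1) = 14.926037
s_2 = 3.330000 - (14.926037)·(3.330000 - 1.860000)/(14.926037 - (-15.565144)) = 2.610406; f(s_2) = -4.212123
s_3 = 2.610406 - (-4.212123)·(2.610406 - 3.330000)/(-4.212123 - (14.926037)) = 2.768782; f(s_3) = -0.774102

2.768782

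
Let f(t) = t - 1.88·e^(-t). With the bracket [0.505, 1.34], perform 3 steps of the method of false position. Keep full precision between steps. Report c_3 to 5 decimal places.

f(0.505000) = -0.629590, f(1.340000) = 0.847730
step 1: c = 0.860852, f(c) = 0.065985 > 0 → new bracket [0.505000, 0.860852]
step 2: c = 0.827095, f(c) = 0.004937 > 0 → new bracket [0.505000, 0.827095]
step 3: c = 0.824589, f(c) = 0.000368 > 0 → new bracket [0.505000, 0.824589]

0.82459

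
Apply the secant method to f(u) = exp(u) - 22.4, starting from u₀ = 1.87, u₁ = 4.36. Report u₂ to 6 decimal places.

2.422052

f(u_0) = -15.911704, f(u_1) = 55.857134
u_2 = 4.360000 - (55.857134)·(4.360000 - 1.870000)/(55.857134 - (-15.911704)) = 2.422052; f(u_2) = -11.131039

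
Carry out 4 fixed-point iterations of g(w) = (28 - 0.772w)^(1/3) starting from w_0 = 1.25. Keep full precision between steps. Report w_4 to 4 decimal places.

2.9519

w_1 = g(1.250000) = 3.001296
w_2 = g(3.001296) = 2.950407
w_3 = g(2.950407) = 2.951911
w_4 = g(2.951911) = 2.951866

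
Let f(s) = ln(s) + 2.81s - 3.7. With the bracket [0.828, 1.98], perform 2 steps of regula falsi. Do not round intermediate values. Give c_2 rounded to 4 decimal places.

1.2413

f(0.828000) = -1.562062, f(1.980000) = 2.546897
step 1: c = 1.265944, f(c) = 0.093122 > 0 → new bracket [0.828000, 1.265944]
step 2: c = 1.241305, f(c) = 0.004231 > 0 → new bracket [0.828000, 1.241305]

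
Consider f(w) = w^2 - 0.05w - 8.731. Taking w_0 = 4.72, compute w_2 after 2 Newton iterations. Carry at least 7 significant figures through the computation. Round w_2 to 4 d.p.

f'(w) = 2w - 0.05
w_0 = 4.720000: f = 13.311400, f' = 9.390000 → w_1 = 4.720000 - (13.311400)/(9.390000) = 3.302386
w_1 = 3.302386: f = 2.009631, f' = 6.554771 → w_2 = 3.302386 - (2.009631)/(6.554771) = 2.995795

2.9958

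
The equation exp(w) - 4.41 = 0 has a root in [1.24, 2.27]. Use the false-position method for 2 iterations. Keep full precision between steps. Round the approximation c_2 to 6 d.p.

1.454166

f(1.240000) = -0.954387, f(2.270000) = 5.269401
step 1: c = 1.397945, f(c) = -0.363124 < 0 → new bracket [1.397945, 2.270000]
step 2: c = 1.454166, f(c) = -0.129089 < 0 → new bracket [1.454166, 2.270000]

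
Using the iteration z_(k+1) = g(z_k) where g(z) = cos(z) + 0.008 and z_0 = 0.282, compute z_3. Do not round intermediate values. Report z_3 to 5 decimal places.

z_1 = g(0.282000) = 0.968501
z_2 = g(0.968501) = 0.574536
z_3 = g(0.574536) = 0.847445

0.84744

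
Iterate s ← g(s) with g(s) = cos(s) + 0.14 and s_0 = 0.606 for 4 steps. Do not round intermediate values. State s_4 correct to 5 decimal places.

s_1 = g(0.606000) = 0.961933
s_2 = g(0.961933) = 0.711935
s_3 = g(0.711935) = 0.897099
s_4 = g(0.897099) = 0.763880

0.76388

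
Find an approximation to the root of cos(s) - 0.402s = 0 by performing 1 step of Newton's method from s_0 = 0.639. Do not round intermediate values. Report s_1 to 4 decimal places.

f'(s) = -sin(s) - 0.402
s_0 = 0.639000: f = 0.545815, f' = -0.998393 → s_1 = 0.639000 - (0.545815)/(-0.998393) = 1.185693

1.1857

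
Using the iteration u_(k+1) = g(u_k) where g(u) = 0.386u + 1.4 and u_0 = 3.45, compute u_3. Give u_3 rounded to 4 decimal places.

2.3474

u_1 = g(3.450000) = 2.731700
u_2 = g(2.731700) = 2.454436
u_3 = g(2.454436) = 2.347412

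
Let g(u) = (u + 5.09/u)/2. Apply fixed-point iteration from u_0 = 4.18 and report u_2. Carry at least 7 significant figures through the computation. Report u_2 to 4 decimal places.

u_1 = g(4.180000) = 2.698852
u_2 = g(2.698852) = 2.292419

2.2924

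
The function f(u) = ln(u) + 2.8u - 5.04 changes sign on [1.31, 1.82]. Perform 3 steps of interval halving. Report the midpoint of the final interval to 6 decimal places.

f(1.310000) = -1.101973, f(1.820000) = 0.654837 (opposite signs)
step 1: m = 1.565000, f(m) = -0.210114 < 0 → root in [1.565000, 1.820000]
step 2: m = 1.692500, f(m) = 0.225207 > 0 → root in [1.565000, 1.692500]
step 3: m = 1.628750, f(m) = 0.008313 > 0 → root in [1.565000, 1.628750]
Midpoint of [1.565000, 1.628750] = 1.596875

1.596875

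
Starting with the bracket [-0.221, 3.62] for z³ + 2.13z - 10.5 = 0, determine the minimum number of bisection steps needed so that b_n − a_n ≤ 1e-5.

Initial width b − a = 3.62 − -0.221 = 3.841000.
After n steps the width is (b−a)/2^n; need (b−a)/2^n ≤ 1e-5.
So n ≥ log₂(3.841000/1e-5) = log₂(384100.0000) ≈ 18.5511.
Hence n = 19.

19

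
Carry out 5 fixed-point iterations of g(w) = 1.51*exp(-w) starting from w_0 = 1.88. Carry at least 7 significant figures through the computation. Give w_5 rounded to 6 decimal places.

0.579396

w_1 = g(1.880000) = 0.230411
w_2 = g(0.230411) = 1.199253
w_3 = g(1.199253) = 0.455143
w_4 = g(0.455143) = 0.957879
w_5 = g(0.957879) = 0.579396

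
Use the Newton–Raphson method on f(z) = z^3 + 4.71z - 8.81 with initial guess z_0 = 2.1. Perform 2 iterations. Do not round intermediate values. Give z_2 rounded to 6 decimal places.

1.360581

f'(z) = 3z^2 + 4.71
z_0 = 2.100000: f = 10.342000, f' = 17.940000 → z_1 = 2.100000 - (10.342000)/(17.940000) = 1.523523
z_1 = 1.523523: f = 1.902075, f' = 11.673366 → z_2 = 1.523523 - (1.902075)/(11.673366) = 1.360581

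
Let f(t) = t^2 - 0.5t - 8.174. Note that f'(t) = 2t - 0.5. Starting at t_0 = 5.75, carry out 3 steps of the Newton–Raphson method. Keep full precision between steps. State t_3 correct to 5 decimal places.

t_0 = 5.750000: f = 22.013500, f' = 11.000000 → t_1 = 5.750000 - (22.013500)/(11.000000) = 3.748773
t_1 = 3.748773: f = 4.004911, f' = 6.997545 → t_2 = 3.748773 - (4.004911)/(6.997545) = 3.176442
t_2 = 3.176442: f = 0.327563, f' = 5.852884 → t_3 = 3.176442 - (0.327563)/(5.852884) = 3.120476

3.12048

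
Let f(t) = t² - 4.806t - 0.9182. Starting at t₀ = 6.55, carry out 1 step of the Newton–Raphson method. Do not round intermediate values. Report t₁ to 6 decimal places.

f'(t) = 2t - 4.806
t_0 = 6.550000: f = 10.505000, f' = 8.294000 → t_1 = 6.550000 - (10.505000)/(8.294000) = 5.283422

5.283422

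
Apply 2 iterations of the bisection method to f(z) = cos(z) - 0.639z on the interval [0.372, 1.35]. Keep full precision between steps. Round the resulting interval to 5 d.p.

f(0.372000) = 0.693894, f(1.350000) = -0.643643 (opposite signs)
step 1: m = 0.861000, f(m) = 0.101500 > 0 → root in [0.861000, 1.350000]
step 2: m = 1.105500, f(m) = -0.257727 < 0 → root in [0.861000, 1.105500]

[0.86100, 1.10550]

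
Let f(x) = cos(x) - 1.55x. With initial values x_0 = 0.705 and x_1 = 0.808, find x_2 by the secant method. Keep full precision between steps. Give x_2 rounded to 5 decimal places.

f(x_0) = -0.331138, f(x_1) = -0.561454
x_2 = 0.808000 - (-0.561454)·(0.808000 - 0.705000)/(-0.561454 - (-0.331138)) = 0.556911; f(x_2) = -0.014320

0.55691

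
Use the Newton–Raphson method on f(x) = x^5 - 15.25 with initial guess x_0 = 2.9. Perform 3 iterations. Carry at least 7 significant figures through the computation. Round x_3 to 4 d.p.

1.7858

f'(x) = 5x^4
x_0 = 2.900000: f = 189.861490, f' = 353.640500 → x_1 = 2.900000 - (189.861490)/(353.640500) = 2.363123
x_1 = 2.363123: f = 58.443899, f' = 155.924813 → x_2 = 2.363123 - (58.443899)/(155.924813) = 1.988302
x_2 = 1.988302: f = 15.825033, f' = 78.144655 → x_3 = 1.988302 - (15.825033)/(78.144655) = 1.785792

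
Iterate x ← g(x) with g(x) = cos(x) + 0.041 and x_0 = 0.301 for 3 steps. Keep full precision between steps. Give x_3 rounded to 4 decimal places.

x_1 = g(0.301000) = 0.996040
x_2 = g(0.996040) = 0.584630
x_3 = g(0.584630) = 0.874916

0.8749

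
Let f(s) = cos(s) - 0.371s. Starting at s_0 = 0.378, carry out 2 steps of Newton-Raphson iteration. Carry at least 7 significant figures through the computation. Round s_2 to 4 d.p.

1.1437

f'(s) = -sin(s) - 0.371
s_0 = 0.378000: f = 0.789167, f' = -0.740062 → s_1 = 0.378000 - (0.789167)/(-0.740062) = 1.444351
s_1 = 1.444351: f = -0.409746, f' = -1.363016 → s_2 = 1.444351 - (-0.409746)/(-1.363016) = 1.143734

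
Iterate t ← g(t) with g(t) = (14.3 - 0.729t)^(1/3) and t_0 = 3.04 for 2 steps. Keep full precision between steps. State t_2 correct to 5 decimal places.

2.32864

t_1 = g(3.040000) = 2.294748
t_2 = g(2.294748) = 2.328636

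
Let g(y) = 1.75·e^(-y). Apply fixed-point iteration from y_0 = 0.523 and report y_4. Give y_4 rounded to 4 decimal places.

0.6828

y_1 = g(0.523000) = 1.037294
y_2 = g(1.037294) = 0.620221
y_3 = g(0.620221) = 0.941194
y_4 = g(0.941194) = 0.682783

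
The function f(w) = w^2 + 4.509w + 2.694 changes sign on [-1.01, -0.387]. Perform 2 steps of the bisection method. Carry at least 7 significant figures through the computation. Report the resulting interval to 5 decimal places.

f(-1.010000) = -0.839990, f(-0.387000) = 1.098786 (opposite signs)
step 1: m = -0.698500, f(m) = 0.032366 > 0 → root in [-1.010000, -0.698500]
step 2: m = -0.854250, f(m) = -0.428070 < 0 → root in [-0.854250, -0.698500]

[-0.85425, -0.69850]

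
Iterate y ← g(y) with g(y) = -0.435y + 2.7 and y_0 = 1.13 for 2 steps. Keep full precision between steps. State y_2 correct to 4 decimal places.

y_1 = g(1.130000) = 2.208450
y_2 = g(2.208450) = 1.739324

1.7393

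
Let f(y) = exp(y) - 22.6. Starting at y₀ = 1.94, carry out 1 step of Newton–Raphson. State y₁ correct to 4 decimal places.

Newton update: y ← y − f(y)/f'(y).
f'(y) = exp(y)
y_0 = 1.940000: f = -15.641249, f' = 6.958751 → y_1 = 1.940000 - (-15.641249)/(6.958751) = 4.187709

4.1877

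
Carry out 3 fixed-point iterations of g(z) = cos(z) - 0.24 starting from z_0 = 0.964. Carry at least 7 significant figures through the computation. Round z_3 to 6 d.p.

0.520986

z_1 = g(0.964000) = 0.330239
z_2 = g(0.330239) = 0.705965
z_3 = g(0.705965) = 0.520986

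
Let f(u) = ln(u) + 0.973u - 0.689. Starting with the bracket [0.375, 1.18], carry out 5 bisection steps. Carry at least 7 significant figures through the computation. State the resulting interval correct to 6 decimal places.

f(0.375000) = -1.304954, f(1.180000) = 0.624654 (opposite signs)
step 1: m = 0.777500, f(m) = -0.184164 < 0 → root in [0.777500, 1.180000]
step 2: m = 0.978750, f(m) = 0.241845 > 0 → root in [0.777500, 0.978750]
step 3: m = 0.878125, f(m) = 0.035449 > 0 → root in [0.777500, 0.878125]
step 4: m = 0.827813, f(m) = -0.072507 < 0 → root in [0.827813, 0.878125]
step 5: m = 0.852969, f(m) = -0.018094 < 0 → root in [0.852969, 0.878125]

[0.852969, 0.878125]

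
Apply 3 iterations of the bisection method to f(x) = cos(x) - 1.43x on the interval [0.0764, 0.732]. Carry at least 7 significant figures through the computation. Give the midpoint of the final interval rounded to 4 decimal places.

0.6091

f(0.076400) = 0.887831, f(0.732000) = -0.302921 (opposite signs)
step 1: m = 0.404200, f(m) = 0.341411 > 0 → root in [0.404200, 0.732000]
step 2: m = 0.568100, f(m) = 0.030542 > 0 → root in [0.568100, 0.732000]
step 3: m = 0.650050, f(m) = -0.133518 < 0 → root in [0.568100, 0.650050]
Midpoint of [0.568100, 0.650050] = 0.609075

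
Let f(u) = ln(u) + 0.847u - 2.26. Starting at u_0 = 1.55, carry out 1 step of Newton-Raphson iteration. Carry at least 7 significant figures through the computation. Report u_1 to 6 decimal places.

Newton update: u ← u − f(u)/f'(u).
f'(u) = 1/u + 0.847
u_0 = 1.550000: f = -0.508895, f' = 1.492161 → u_1 = 1.550000 - (-0.508895)/(1.492161) = 1.891046

1.891046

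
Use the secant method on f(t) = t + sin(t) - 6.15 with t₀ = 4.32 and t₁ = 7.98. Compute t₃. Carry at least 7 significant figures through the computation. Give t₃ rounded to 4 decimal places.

f(t_0) = -2.753998, f(t_1) = 2.822070
t_2 = 7.980000 - (2.822070)·(7.980000 - 4.320000)/(2.822070 - (-2.753998)) = 6.127660; f(t_2) = -0.177240
t_3 = 6.127660 - (-0.177240)·(6.127660 - 7.980000)/(-0.177240 - (2.822070)) = 6.237121; f(t_3) = 0.041073

6.2371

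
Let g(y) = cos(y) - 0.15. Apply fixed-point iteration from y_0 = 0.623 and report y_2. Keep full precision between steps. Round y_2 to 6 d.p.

0.638683

y_1 = g(0.623000) = 0.662132
y_2 = g(0.662132) = 0.638683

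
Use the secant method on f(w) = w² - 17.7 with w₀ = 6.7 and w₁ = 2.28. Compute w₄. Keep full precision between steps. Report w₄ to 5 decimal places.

4.19563

f(w_0) = 27.190000, f(w_1) = -12.501600
w_2 = 2.280000 - (-12.501600)·(2.280000 - 6.700000)/(-12.501600 - (27.190000)) = 3.672160; f(w_2) = -4.215238
w_3 = 3.672160 - (-4.215238)·(3.672160 - 2.280000)/(-4.215238 - (-12.501600)) = 4.380347; f(w_3) = 1.487437
w_4 = 4.380347 - (1.487437)·(4.380347 - 3.672160)/(1.487437 - (-4.215238)) = 4.195629; f(w_4) = -0.096694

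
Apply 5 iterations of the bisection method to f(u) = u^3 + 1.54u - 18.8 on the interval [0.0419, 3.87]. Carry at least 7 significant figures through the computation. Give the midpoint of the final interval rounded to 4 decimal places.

2.4943

f(0.041900) = -18.735400, f(3.870000) = 45.120403 (opposite signs)
step 1: m = 1.955950, f(m) = -8.304880 < 0 → root in [1.955950, 3.870000]
step 2: m = 2.912975, f(m) = 10.403808 > 0 → root in [1.955950, 2.912975]
step 3: m = 2.434463, f(m) = -0.622824 < 0 → root in [2.434463, 2.912975]
step 4: m = 2.673719, f(m) = 4.431332 > 0 → root in [2.434463, 2.673719]
step 5: m = 2.554091, f(m) = 1.794601 > 0 → root in [2.434463, 2.554091]
Midpoint of [2.434463, 2.554091] = 2.494277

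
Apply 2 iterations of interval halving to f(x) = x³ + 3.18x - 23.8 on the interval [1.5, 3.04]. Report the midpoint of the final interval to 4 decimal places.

2.4625

f(1.500000) = -15.655000, f(3.040000) = 13.961664 (opposite signs)
step 1: m = 2.270000, f(m) = -4.884317 < 0 → root in [2.270000, 3.040000]
step 2: m = 2.655000, f(m) = 3.358061 > 0 → root in [2.270000, 2.655000]
Midpoint of [2.270000, 2.655000] = 2.462500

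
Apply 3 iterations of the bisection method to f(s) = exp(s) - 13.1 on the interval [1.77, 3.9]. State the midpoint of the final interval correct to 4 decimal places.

2.7019

f(1.770000) = -7.229147, f(3.900000) = 36.302449 (opposite signs)
step 1: m = 2.835000, f(m) = 3.930400 > 0 → root in [1.770000, 2.835000]
step 2: m = 2.302500, f(m) = -3.100851 < 0 → root in [2.302500, 2.835000]
step 3: m = 2.568750, f(m) = -0.050498 < 0 → root in [2.568750, 2.835000]
Midpoint of [2.568750, 2.835000] = 2.701875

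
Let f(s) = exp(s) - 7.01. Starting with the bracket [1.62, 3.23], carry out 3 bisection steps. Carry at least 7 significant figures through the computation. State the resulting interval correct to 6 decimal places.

[1.821250, 2.022500]

f(1.620000) = -1.956910, f(3.230000) = 18.269657 (opposite signs)
step 1: m = 2.425000, f(m) = 4.292229 > 0 → root in [1.620000, 2.425000]
step 2: m = 2.022500, f(m) = 0.547194 > 0 → root in [1.620000, 2.022500]
step 3: m = 1.821250, f(m) = -0.830422 < 0 → root in [1.821250, 2.022500]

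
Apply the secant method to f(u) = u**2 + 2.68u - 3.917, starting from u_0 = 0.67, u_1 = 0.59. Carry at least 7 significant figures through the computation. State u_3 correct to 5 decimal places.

1.04543

f(u_0) = -1.672500, f(u_1) = -1.987700
u_2 = 0.590000 - (-1.987700)·(0.590000 - 0.670000)/(-1.987700 - (-1.672500)) = 1.094492; f(u_2) = 0.214153
u_3 = 1.094492 - (0.214153)·(1.094492 - 0.590000)/(0.214153 - (-1.987700)) = 1.045425; f(u_3) = -0.022346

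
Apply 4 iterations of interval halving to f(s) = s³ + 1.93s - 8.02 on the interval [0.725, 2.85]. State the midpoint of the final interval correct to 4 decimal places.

f(0.725000) = -6.239672, f(2.850000) = 20.629625 (opposite signs)
step 1: m = 1.787500, f(m) = 1.141217 > 0 → root in [0.725000, 1.787500]
step 2: m = 1.256250, f(m) = -3.612869 < 0 → root in [1.256250, 1.787500]
step 3: m = 1.521875, f(m) = -1.557961 < 0 → root in [1.521875, 1.787500]
step 4: m = 1.654688, f(m) = -0.295934 < 0 → root in [1.654688, 1.787500]
Midpoint of [1.654688, 1.787500] = 1.721094

1.7211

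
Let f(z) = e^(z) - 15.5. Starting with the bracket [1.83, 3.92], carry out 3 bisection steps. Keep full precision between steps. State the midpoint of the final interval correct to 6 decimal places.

f(1.830000) = -9.266113, f(3.920000) = 34.900445 (opposite signs)
step 1: m = 2.875000, f(m) = 2.225424 > 0 → root in [1.830000, 2.875000]
step 2: m = 2.352500, f(m) = -4.988184 < 0 → root in [2.352500, 2.875000]
step 3: m = 2.613750, f(m) = -1.849857 < 0 → root in [2.613750, 2.875000]
Midpoint of [2.613750, 2.875000] = 2.744375

2.744375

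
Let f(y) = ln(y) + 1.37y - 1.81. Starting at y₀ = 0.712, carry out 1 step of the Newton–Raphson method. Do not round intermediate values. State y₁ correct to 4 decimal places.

f'(y) = 1/y + 1.37
y_0 = 0.712000: f = -1.174237, f' = 2.774494 → y_1 = 0.712000 - (-1.174237)/(2.774494) = 1.135226

1.1352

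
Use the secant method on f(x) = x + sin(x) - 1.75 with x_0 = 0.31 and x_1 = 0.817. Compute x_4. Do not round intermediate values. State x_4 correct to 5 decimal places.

0.94154

f(x_0) = -1.134941, f(x_1) = -0.203904
x_2 = 0.817000 - (-0.203904)·(0.817000 - 0.310000)/(-0.203904 - (-1.134941)) = 0.928037; f(x_2) = -0.021518
x_3 = 0.928037 - (-0.021518)·(0.928037 - 0.817000)/(-0.021518 - (-0.203904)) = 0.941137; f(x_3) = -0.000634
x_4 = 0.941137 - (-0.000634)·(0.941137 - 0.928037)/(-0.000634 - (-0.021518)) = 0.941535; f(x_4) = -0.000002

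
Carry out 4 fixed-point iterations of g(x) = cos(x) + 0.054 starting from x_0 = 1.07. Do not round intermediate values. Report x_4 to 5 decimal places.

0.84152

x_1 = g(1.070000) = 0.534124
x_2 = g(0.534124) = 0.914715
x_3 = g(0.914715) = 0.664017
x_4 = g(0.664017) = 0.841523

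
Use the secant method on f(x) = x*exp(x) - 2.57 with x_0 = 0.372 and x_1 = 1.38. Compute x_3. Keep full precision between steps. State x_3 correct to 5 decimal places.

Secant update: x_(k+1) = x_k − f(x_k)·(x_k − x_(k-1))/(f(x_k) − f(x_(k-1))).
f(x_0) = -2.030365, f(x_1) = 2.915364
x_2 = 1.380000 - (2.915364)·(1.380000 - 0.372000)/(2.915364 - (-2.030365)) = 0.785813; f(x_2) = -0.845776
x_3 = 0.785813 - (-0.845776)·(0.785813 - 1.380000)/(-0.845776 - (2.915364)) = 0.919429; f(x_3) = -0.264201

0.91943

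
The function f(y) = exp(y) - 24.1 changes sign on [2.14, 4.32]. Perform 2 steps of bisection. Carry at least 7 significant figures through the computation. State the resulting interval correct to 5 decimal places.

[2.68500, 3.23000]

f(2.140000) = -15.600562, f(4.320000) = 51.088628 (opposite signs)
step 1: m = 3.230000, f(m) = 1.179657 > 0 → root in [2.140000, 3.230000]
step 2: m = 2.685000, f(m) = -9.441799 < 0 → root in [2.685000, 3.230000]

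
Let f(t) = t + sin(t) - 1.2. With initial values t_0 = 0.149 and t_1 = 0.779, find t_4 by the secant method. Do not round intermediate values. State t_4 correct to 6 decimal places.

0.619430

f(t_0) = -0.902551, f(t_1) = 0.281568
t_2 = 0.779000 - (0.281568)·(0.779000 - 0.149000)/(0.281568 - (-0.902551)) = 0.629194; f(t_2) = 0.017688
t_3 = 0.629194 - (0.017688)·(0.629194 - 0.779000)/(0.017688 - (0.281568)) = 0.619153; f(t_3) = -0.000502
t_4 = 0.619153 - (-0.000502)·(0.619153 - 0.629194)/(-0.000502 - (0.017688)) = 0.619430; f(t_4) = 0.000001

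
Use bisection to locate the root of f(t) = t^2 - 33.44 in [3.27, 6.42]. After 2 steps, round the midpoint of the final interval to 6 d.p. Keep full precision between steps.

6.026250

f(3.270000) = -22.747100, f(6.420000) = 7.776400 (opposite signs)
step 1: m = 4.845000, f(m) = -9.965975 < 0 → root in [4.845000, 6.420000]
step 2: m = 5.632500, f(m) = -1.714944 < 0 → root in [5.632500, 6.420000]
Midpoint of [5.632500, 6.420000] = 6.026250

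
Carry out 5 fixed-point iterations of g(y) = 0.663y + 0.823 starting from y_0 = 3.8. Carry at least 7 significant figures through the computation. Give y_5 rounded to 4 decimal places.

2.6161

y_1 = g(3.800000) = 3.342400
y_2 = g(3.342400) = 3.039011
y_3 = g(3.039011) = 2.837864
y_4 = g(2.837864) = 2.704504
y_5 = g(2.704504) = 2.616086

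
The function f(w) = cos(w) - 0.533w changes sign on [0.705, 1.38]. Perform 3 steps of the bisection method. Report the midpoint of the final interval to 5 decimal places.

f(0.705000) = 0.385847, f(1.380000) = -0.545899 (opposite signs)
step 1: m = 1.042500, f(m) = -0.051590 < 0 → root in [0.705000, 1.042500]
step 2: m = 0.873750, f(m) = 0.176247 > 0 → root in [0.873750, 1.042500]
step 3: m = 0.958125, f(m) = 0.064374 > 0 → root in [0.958125, 1.042500]
Midpoint of [0.958125, 1.042500] = 1.000312

1.00031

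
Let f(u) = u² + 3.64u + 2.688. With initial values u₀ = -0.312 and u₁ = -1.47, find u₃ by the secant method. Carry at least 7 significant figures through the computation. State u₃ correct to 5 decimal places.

-0.95265

f(u_0) = 1.649664, f(u_1) = -0.501900
u_2 = -1.470000 - (-0.501900)·(-1.470000 - -0.312000)/(-0.501900 - (1.649664)) = -1.199871; f(u_2) = -0.239840
u_3 = -1.199871 - (-0.239840)·(-1.199871 - -1.470000)/(-0.239840 - (-0.501900)) = -0.952646; f(u_3) = 0.127903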